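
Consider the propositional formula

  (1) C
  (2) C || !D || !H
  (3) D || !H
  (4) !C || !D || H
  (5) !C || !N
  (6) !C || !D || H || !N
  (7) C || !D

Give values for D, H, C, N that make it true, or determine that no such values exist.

Unit clause (C) forces C = True.
In (!C || !N) only !N is left, so N = False.
Set D = False.
  then (D || !H) forces H = False.
Check each clause:
  (C): C holds.
  (C || !D || !H): C holds.
  (D || !H): !H holds.
  (!C || !D || H): !D holds.
  (!C || !N): !N holds.
  (!C || !D || H || !N): !D holds.
  (C || !D): C holds.
All clauses satisfied.

D=F; H=F; C=T; N=F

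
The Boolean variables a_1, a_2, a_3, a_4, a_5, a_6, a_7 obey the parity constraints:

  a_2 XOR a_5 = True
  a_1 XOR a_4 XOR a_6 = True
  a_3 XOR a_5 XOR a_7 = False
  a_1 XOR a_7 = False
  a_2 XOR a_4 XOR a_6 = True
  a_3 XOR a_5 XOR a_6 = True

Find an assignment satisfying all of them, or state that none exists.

a_1: False; a_2: False; a_3: True; a_4: False; a_5: True; a_6: True; a_7: False

a_2 XOR a_5 = F XOR T = True ✓
a_1 XOR a_4 XOR a_6 = F XOR F XOR T = True ✓
a_3 XOR a_5 XOR a_7 = T XOR T XOR F = False ✓
a_1 XOR a_7 = F XOR F = False ✓
a_2 XOR a_4 XOR a_6 = F XOR F XOR T = True ✓
a_3 XOR a_5 XOR a_6 = T XOR T XOR T = True ✓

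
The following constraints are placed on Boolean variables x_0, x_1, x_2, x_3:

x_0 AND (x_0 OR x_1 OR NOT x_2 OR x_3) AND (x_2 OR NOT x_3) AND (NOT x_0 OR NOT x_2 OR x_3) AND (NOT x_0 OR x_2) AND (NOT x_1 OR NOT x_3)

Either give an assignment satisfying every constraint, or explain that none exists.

Unit clause (x_0) forces x_0 = True.
In (NOT x_0 OR x_2) only x_2 is left, so x_2 = True.
In (NOT x_0 OR NOT x_2 OR x_3) only x_3 is left, so x_3 = True.
In (NOT x_1 OR NOT x_3) only NOT x_1 is left, so x_1 = False.
Check each clause:
  (x_0): x_0 holds.
  (x_0 OR x_1 OR NOT x_2 OR x_3): x_0 holds.
  (x_2 OR NOT x_3): x_2 holds.
  (NOT x_0 OR NOT x_2 OR x_3): x_3 holds.
  (NOT x_0 OR x_2): x_2 holds.
  (NOT x_1 OR NOT x_3): NOT x_1 holds.
All clauses satisfied.

x_0: True, x_1: False, x_2: True, x_3: True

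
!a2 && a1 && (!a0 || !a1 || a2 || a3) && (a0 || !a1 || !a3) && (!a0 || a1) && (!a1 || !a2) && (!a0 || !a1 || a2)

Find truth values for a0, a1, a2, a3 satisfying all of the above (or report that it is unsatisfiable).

a0 = False; a1 = True; a2 = False; a3 = False

Unit clause (!a2) forces a2 = False.
Unit clause (a1) forces a1 = True.
In (!a0 || !a1 || a2) only !a0 is left, so a0 = False.
In (a0 || !a1 || !a3) only !a3 is left, so a3 = False.
All clauses satisfied.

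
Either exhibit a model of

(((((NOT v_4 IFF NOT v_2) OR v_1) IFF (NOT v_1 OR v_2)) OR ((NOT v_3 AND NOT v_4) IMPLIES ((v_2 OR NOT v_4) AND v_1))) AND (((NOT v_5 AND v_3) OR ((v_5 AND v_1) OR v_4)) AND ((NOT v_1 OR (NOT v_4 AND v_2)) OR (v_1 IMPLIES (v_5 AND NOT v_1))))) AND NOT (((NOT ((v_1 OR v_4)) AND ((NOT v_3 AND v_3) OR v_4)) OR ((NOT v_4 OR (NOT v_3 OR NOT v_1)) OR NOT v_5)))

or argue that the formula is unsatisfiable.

Case v_4 = True: the formula simplifies to (NOT v_1 OR (v_1 IMPLIES (v_5 AND NOT v_1))) AND NOT (((NOT v_3 OR NOT v_1) OR NOT v_5)).
  v_1 = True: the conjunct NOT v_1 OR (v_1 IMPLIES (v_5 AND NOT v_1)) becomes NOT True OR (True IMPLIES False) = False.
  v_1 = False: the conjunct NOT (((NOT v_3 OR NOT v_1) OR NOT v_5)) becomes NOT ((True OR NOT v_5)) = False.
Case v_4 = False: the conjunct NOT (((NOT ((v_1 OR v_4)) AND ((NOT v_3 AND v_3) OR v_4)) OR ((NOT v_4 OR (NOT v_3 OR NOT v_1)) OR NOT v_5))) becomes NOT (((NOT v_1 AND (NOT v_3 AND v_3)) OR True)) = False.
Both cases fail — unsatisfiable.

Unsatisfiable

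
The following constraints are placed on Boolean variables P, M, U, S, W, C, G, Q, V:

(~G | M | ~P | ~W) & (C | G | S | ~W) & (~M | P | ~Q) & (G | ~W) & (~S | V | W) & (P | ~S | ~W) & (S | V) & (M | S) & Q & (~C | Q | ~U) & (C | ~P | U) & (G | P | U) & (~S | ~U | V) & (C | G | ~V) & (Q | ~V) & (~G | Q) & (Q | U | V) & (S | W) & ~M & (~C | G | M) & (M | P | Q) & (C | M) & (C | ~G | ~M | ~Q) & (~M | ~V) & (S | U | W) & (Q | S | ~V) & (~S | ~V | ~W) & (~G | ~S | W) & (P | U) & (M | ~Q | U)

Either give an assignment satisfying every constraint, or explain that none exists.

Case M = True:
  Clause (~M) is falsified — contradiction.
Case M = False:
  (M | S) forces S = True.
  (Q) forces Q = True.
  (C | M) forces C = True.
  (~C | G | M) forces G = True.
  (~G | ~S | W) forces W = True.
  (~G | M | ~P | ~W) forces P = False.
  Clause (P | ~S | ~W) is falsified — contradiction.
Both cases fail, so the formula is unsatisfiable.

The formula is unsatisfiable.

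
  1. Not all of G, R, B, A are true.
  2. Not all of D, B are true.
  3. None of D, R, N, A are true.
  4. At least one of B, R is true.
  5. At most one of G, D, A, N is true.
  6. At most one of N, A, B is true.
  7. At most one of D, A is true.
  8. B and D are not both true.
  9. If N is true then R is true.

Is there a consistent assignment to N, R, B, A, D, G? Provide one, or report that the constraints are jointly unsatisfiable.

N=F; R=F; B=T; A=F; D=F; G=T

  (1) {G, R, B, A}: 2/4 true — not all ✓
  (2) {D, B}: 1/2 true — not all ✓
  (3) {D, R, N, A}: 0 true — none ✓
  (4) {B, R}: 1 true — at least one ✓
  (5) {G, D, A, N}: 1 true — at most one ✓
  (6) {N, A, B}: 1 true — at most one ✓
  (7) {D, A}: 0 true — at most one ✓
  (8) B=T, D=F — not both ✓
  (9) N=F ⇒ R: vacuous ✓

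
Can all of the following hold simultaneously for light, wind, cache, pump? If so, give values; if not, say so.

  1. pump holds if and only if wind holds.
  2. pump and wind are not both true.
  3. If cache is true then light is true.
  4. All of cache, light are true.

light=T, wind=F, cache=T, pump=F

  (1) pump=F, wind=F — same ✓
  (2) pump=F, wind=F — not both ✓
  (3) cache=T ⇒ light: T ✓
  (4) {cache, light}: all 2 true ✓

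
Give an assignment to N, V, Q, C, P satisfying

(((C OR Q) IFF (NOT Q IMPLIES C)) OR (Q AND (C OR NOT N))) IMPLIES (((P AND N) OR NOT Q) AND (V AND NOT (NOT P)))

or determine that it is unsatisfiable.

N = True, V = True, Q = False, C = True, P = True

  (((C OR Q) IFF (NOT Q IMPLIES C)) OR (Q AND (C OR NOT N))) IMPLIES (((P AND N) OR NOT Q) AND (V AND NOT (NOT P))) = True
    ((C OR Q) IFF (NOT Q IMPLIES C)) OR (Q AND (C OR NOT N)) = True
      (C OR Q) IFF (NOT Q IMPLIES C) = True
        C OR Q = True
        NOT Q IMPLIES C = True
          NOT Q = True
      Q AND (C OR NOT N) = False
        C OR NOT N = True
          NOT N = False
    ((P AND N) OR NOT Q) AND (V AND NOT (NOT P)) = True
      (P AND N) OR NOT Q = True
        P AND N = True
        NOT Q = True
      V AND NOT (NOT P) = True
        NOT (NOT P) = True
          NOT P = False
The formula evaluates to True.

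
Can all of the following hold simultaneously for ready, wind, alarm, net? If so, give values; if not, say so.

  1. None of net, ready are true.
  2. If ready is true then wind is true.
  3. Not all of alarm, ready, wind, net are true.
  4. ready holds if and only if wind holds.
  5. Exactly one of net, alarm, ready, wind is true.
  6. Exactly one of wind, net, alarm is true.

ready=F, wind=F, alarm=T, net=F

  (1) {net, ready}: 0 true — none ✓
  (2) ready=F ⇒ wind: vacuous ✓
  (3) {alarm, ready, wind, net}: 1/4 true — not all ✓
  (4) ready=F, wind=F — same ✓
  (5) {net, alarm, ready, wind}: 1 true — exactly one ✓
  (6) {wind, net, alarm}: 1 true — exactly one ✓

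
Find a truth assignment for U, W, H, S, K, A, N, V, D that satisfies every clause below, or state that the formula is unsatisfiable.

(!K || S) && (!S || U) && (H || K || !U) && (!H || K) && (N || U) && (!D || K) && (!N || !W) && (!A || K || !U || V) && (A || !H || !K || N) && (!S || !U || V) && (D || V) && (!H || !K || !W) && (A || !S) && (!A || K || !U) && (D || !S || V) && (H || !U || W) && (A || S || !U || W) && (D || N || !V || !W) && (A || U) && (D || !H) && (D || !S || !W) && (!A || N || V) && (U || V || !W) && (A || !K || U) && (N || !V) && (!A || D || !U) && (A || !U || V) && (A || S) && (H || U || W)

U=T, W=F, H=T, S=T, K=T, A=T, N=T, V=T, D=T

Set U = True.
Set W = False.
  then (H || !U || W) forces H = True.
  then (D || !H) forces D = True.
  then (!H || K) forces K = True.
  then (!K || S) forces S = True.
  then (!S || !U || V) forces V = True.
  then (A || !S) forces A = True.
  then (N || !V) forces N = True.
All clauses satisfied.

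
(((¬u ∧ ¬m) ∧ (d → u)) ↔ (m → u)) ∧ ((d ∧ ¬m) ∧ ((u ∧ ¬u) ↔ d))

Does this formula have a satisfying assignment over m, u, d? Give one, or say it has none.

Case m = True: the conjunct ¬m is False.
Case m = False: the formula simplifies to (¬u ∧ (d → u)) ∧ (d ∧ ((u ∧ ¬u) ↔ d)).
  u = True: the conjunct ¬u is False.
  u = False: simplifies to ¬d ∧ (d ∧ ¬d).
    d = True: the conjunct ¬d is False.
    d = False: the conjunct d is False.
Both cases fail — unsatisfiable.

UNSATISFIABLE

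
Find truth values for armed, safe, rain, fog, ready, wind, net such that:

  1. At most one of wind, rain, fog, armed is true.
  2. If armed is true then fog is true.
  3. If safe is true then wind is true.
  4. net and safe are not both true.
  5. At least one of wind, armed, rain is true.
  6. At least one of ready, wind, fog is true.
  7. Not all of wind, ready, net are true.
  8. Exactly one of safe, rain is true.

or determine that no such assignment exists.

armed = False; safe = False; rain = True; fog = False; ready = True; wind = False; net = False

  (1) {wind, rain, fog, armed}: 1 true — at most one ✓
  (2) armed=F ⇒ fog: vacuous ✓
  (3) safe=F ⇒ wind: vacuous ✓
  (4) net=F, safe=F — not both ✓
  (5) {wind, armed, rain}: 1 true — at least one ✓
  (6) {ready, wind, fog}: 1 true — at least one ✓
  (7) {wind, ready, net}: 1/3 true — not all ✓
  (8) {safe, rain}: 1 true — exactly one ✓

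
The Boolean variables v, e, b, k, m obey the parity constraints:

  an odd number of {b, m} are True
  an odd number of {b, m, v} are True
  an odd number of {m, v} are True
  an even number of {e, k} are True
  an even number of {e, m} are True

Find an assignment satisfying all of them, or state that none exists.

v = False, e = True, b = False, k = True, m = True

{b, m}: 1 true → odd ✓
{b, m, v}: 1 true → odd ✓
{m, v}: 1 true → odd ✓
{e, k}: 2 true → even ✓
{e, m}: 2 true → even ✓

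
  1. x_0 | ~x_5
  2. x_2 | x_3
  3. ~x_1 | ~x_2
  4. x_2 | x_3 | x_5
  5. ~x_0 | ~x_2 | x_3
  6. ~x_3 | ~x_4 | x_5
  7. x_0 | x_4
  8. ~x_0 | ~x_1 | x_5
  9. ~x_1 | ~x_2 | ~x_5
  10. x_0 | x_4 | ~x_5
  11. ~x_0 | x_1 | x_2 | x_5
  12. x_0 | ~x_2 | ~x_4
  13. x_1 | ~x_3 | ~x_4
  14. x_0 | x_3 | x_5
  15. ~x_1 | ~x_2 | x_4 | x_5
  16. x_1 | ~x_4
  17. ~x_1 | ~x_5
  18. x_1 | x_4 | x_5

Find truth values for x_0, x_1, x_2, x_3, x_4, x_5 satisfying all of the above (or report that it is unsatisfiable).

x_0 = True; x_1 = False; x_2 = False; x_3 = True; x_4 = False; x_5 = True

Try x_0 = False:
  (x_0 | ~x_5) forces x_5 = False.
  (x_0 | x_4) forces x_4 = True.
  (~x_3 | ~x_4 | x_5) forces x_3 = False.
  clause (x_0 | x_3 | x_5) is falsified — backtrack.
So x_0 = True.
Set x_1 = False.
  then (x_1 | ~x_4) forces x_4 = False.
  then (x_1 | x_4 | x_5) forces x_5 = True.
Set x_2 = False.
  then (x_2 | x_3) forces x_3 = True.
All clauses satisfied.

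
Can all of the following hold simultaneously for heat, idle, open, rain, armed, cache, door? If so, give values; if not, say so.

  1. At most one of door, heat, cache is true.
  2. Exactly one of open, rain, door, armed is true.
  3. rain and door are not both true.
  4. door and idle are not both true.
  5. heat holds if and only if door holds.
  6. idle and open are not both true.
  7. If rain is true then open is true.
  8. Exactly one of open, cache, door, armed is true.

heat: False, idle: True, open: False, rain: False, armed: True, cache: False, door: False

  (1) {door, heat, cache}: 0 true — at most one ✓
  (2) {open, rain, door, armed}: 1 true — exactly one ✓
  (3) rain=F, door=F — not both ✓
  (4) door=F, idle=T — not both ✓
  (5) heat=F, door=F — same ✓
  (6) idle=T, open=F — not both ✓
  (7) rain=F ⇒ open: vacuous ✓
  (8) {open, cache, door, armed}: 1 true — exactly one ✓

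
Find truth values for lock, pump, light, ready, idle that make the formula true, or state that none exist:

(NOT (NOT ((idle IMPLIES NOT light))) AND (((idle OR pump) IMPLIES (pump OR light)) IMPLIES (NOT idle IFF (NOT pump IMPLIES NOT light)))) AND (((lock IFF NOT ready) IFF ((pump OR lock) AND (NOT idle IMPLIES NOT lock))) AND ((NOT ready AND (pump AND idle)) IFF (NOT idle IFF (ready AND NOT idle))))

lock=F, pump=F, light=F, ready=F, idle=F

  NOT (NOT ((idle IMPLIES NOT light))) AND (((idle OR pump) IMPLIES (pump OR light)) IMPLIES (NOT idle IFF (NOT pump IMPLIES NOT light))) = True
    NOT (NOT ((idle IMPLIES NOT light))) = True
      NOT ((idle IMPLIES NOT light)) = False
        idle IMPLIES NOT light = True
          NOT light = True
    ((idle OR pump) IMPLIES (pump OR light)) IMPLIES (NOT idle IFF (NOT pump IMPLIES NOT light)) = True
      (idle OR pump) IMPLIES (pump OR light) = True
        idle OR pump = False
        pump OR light = False
      NOT idle IFF (NOT pump IMPLIES NOT light) = True
        NOT idle = True
        NOT pump IMPLIES NOT light = True
          NOT pump = True
          NOT light = True
  ((lock IFF NOT ready) IFF ((pump OR lock) AND (NOT idle IMPLIES NOT lock))) AND ((NOT ready AND (pump AND idle)) IFF (NOT idle IFF (ready AND NOT idle))) = True
    (lock IFF NOT ready) IFF ((pump OR lock) AND (NOT idle IMPLIES NOT lock)) = True
      lock IFF NOT ready = False
        NOT ready = True
      (pump OR lock) AND (NOT idle IMPLIES NOT lock) = False
        pump OR lock = False
        NOT idle IMPLIES NOT lock = True
          NOT idle = True
          NOT lock = True
    (NOT ready AND (pump AND idle)) IFF (NOT idle IFF (ready AND NOT idle)) = True
      NOT ready AND (pump AND idle) = False
        NOT ready = True
        pump AND idle = False
      NOT idle IFF (ready AND NOT idle) = False
        NOT idle = True
        ready AND NOT idle = False
          NOT idle = True
Both conjuncts True, so the formula holds.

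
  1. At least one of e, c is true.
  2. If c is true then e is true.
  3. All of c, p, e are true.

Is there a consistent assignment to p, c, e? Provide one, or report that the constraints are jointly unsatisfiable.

p=T; c=T; e=T

  (1) {e, c}: 2 true — at least one ✓
  (2) c=T ⇒ e: T ✓
  (3) {c, p, e}: all 3 true ✓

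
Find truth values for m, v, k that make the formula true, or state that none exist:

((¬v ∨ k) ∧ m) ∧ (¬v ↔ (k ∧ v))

Case v = True: the formula simplifies to (k ∧ m) ∧ ¬k.
  k = True: the conjunct ¬k is False.
  k = False: the conjunct k is False.
Case v = False: the conjunct ¬v ↔ (k ∧ v) becomes ¬False ↔ (k ∧ False) = False.
Both cases fail — unsatisfiable.

UNSATISFIABLE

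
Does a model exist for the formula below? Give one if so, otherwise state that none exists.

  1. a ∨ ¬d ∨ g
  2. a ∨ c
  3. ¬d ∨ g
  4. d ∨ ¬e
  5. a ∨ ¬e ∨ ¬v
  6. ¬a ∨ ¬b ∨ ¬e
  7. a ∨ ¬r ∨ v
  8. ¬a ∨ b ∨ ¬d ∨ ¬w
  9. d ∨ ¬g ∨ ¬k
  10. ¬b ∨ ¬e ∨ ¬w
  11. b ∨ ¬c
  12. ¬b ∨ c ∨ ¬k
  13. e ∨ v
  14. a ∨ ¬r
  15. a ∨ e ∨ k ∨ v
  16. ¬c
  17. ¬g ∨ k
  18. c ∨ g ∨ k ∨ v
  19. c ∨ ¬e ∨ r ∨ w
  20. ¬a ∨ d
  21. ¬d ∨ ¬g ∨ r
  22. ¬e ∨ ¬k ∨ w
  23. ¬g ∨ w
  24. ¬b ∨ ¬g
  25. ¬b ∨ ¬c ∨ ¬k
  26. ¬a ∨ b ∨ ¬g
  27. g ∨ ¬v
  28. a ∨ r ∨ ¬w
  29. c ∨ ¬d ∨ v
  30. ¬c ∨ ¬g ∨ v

UNSATISFIABLE

Case c = True:
  Clause (¬c) is falsified — contradiction.
Case c = False:
  (a ∨ c) forces a = True.
  (¬a ∨ d) forces d = True.
  (¬d ∨ g) forces g = True.
  (¬g ∨ k) forces k = True.
  (¬b ∨ c ∨ ¬k) forces b = False.
  Clause (¬a ∨ b ∨ ¬g) is falsified — contradiction.
Both cases fail, so the formula is unsatisfiable.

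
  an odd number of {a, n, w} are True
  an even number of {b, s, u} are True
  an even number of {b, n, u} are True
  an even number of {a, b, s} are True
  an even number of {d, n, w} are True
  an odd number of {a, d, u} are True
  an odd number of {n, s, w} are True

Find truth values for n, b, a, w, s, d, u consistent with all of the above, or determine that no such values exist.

n: False, b: False, a: False, w: True, s: False, d: True, u: False

{a, n, w}: 1 true → odd ✓
{b, s, u}: 0 true → even ✓
{b, n, u}: 0 true → even ✓
{a, b, s}: 0 true → even ✓
{d, n, w}: 2 true → even ✓
{a, d, u}: 1 true → odd ✓
{n, s, w}: 1 true → odd ✓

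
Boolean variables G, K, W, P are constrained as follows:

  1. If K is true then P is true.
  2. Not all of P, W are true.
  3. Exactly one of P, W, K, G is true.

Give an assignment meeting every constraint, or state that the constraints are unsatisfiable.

G = False, K = False, W = False, P = True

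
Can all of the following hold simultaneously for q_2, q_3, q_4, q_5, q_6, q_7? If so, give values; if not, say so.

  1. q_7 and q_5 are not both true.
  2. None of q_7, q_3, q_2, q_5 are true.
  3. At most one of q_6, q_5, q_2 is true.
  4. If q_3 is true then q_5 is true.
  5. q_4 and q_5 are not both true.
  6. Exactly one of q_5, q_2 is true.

Unsatisfiable — no assignment works.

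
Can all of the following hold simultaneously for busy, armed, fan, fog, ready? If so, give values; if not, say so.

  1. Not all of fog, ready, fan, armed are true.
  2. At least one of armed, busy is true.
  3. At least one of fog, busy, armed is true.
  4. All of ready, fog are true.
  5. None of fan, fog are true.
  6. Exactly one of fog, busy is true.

Case fog = True:
  Constraint (5) is violated (fog=T) — contradiction.
Case fog = False:
  Constraint (4) is violated (fog=F) — contradiction.
Both cases fail — unsatisfiable.

UNSATISFIABLE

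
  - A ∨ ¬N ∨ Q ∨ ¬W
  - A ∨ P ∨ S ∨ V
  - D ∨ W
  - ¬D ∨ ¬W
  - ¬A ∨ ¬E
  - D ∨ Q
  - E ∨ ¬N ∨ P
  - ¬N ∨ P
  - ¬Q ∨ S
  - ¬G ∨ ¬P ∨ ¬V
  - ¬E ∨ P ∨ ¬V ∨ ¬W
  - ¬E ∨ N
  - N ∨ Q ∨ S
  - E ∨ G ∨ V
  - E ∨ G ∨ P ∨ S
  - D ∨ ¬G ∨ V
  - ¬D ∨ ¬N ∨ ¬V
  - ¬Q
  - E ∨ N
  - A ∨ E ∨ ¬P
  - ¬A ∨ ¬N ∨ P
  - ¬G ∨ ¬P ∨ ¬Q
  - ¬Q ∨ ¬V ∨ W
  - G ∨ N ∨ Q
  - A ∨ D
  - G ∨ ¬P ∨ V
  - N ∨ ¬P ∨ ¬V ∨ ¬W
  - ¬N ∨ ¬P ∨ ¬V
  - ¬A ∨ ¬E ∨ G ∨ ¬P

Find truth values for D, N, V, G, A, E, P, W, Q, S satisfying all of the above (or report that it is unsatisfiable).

Unit clause (¬Q) forces Q = False.
In (D ∨ Q) only D is left, so D = True.
In (¬D ∨ ¬W) only ¬W is left, so W = False.
Set N = True.
  then (¬N ∨ P) forces P = True.
  then (¬D ∨ ¬N ∨ ¬V) forces V = False.
  then (G ∨ ¬P ∨ V) forces G = True.
Set A = False.
  then (A ∨ E ∨ ¬P) forces E = True.
Set S = False.
All clauses satisfied.

D=T, N=T, V=F, G=T, A=F, E=T, P=T, W=F, Q=F, S=F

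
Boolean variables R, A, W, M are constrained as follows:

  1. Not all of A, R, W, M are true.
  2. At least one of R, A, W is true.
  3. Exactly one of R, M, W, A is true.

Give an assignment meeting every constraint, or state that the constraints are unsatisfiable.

R = False, A = False, W = True, M = False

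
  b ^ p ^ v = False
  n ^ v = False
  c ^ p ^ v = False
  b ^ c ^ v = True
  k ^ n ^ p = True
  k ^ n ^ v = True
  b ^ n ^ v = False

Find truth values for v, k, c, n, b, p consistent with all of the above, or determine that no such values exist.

v = True, k = True, c = False, n = True, b = False, p = True

b ^ p ^ v = F ^ T ^ T = False ✓
n ^ v = T ^ T = False ✓
c ^ p ^ v = F ^ T ^ T = False ✓
b ^ c ^ v = F ^ F ^ T = True ✓
k ^ n ^ p = T ^ T ^ T = True ✓
k ^ n ^ v = T ^ T ^ T = True ✓
b ^ n ^ v = F ^ T ^ T = False ✓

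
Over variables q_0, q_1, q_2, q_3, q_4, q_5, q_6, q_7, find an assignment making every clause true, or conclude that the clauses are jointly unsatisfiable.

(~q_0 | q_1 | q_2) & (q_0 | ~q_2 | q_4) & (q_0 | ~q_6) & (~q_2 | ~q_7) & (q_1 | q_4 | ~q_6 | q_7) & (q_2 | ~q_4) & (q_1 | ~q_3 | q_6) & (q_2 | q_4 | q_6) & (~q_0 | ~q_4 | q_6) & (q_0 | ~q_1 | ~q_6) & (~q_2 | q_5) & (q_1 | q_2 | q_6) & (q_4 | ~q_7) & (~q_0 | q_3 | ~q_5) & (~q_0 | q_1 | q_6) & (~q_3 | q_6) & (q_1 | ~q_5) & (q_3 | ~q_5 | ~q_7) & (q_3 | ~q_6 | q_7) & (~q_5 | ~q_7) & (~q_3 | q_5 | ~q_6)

Set q_0 = True.
Set q_1 = True.
Set q_2 = True.
  then (~q_2 | ~q_7) forces q_7 = False.
  then (~q_2 | q_5) forces q_5 = True.
  then (~q_0 | q_3 | ~q_5) forces q_3 = True.
  then (~q_3 | q_6) forces q_6 = True.
Set q_4 = False.
All clauses satisfied.

q_0 = True, q_1 = True, q_2 = True, q_3 = True, q_4 = False, q_5 = True, q_6 = True, q_7 = False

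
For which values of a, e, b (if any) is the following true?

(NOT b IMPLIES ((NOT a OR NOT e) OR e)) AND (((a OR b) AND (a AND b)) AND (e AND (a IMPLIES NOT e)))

Case b = True: the formula simplifies to a AND (e AND (a IMPLIES NOT e)).
  a = True: simplifies to e AND NOT e.
    e = True: the conjunct NOT e is False.
    e = False: the conjunct e is False.
  a = False: the conjunct a is False.
Case b = False: the conjunct b is False.
Both cases fail — unsatisfiable.

UNSATISFIABLE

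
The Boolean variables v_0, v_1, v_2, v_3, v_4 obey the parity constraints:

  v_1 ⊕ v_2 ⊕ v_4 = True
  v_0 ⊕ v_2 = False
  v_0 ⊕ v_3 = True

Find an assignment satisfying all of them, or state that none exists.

v_0 = False, v_1 = True, v_2 = False, v_3 = True, v_4 = False

v_1 ⊕ v_2 ⊕ v_4 = T ⊕ F ⊕ F = True ✓
v_0 ⊕ v_2 = F ⊕ F = False ✓
v_0 ⊕ v_3 = F ⊕ T = True ✓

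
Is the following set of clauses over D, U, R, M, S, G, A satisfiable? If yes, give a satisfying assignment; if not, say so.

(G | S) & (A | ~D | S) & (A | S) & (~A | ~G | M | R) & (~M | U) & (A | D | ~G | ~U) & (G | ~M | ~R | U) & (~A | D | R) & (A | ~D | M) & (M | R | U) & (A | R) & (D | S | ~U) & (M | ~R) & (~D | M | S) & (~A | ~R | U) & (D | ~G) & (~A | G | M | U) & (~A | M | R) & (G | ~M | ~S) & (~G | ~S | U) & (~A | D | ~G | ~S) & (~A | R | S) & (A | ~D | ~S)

Set D = True.
Set U = True.
Set R = True.
  then (M | ~R) forces M = True.
Set S = True.
  then (G | ~M | ~S) forces G = True.
  then (A | ~D | ~S) forces A = True.
All clauses satisfied.

D=T; U=T; R=T; M=T; S=T; G=T; A=T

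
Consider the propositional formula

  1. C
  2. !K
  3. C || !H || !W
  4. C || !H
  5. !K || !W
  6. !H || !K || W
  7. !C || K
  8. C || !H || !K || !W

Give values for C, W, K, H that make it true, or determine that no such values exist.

Case C = True:
  (!K) forces K = False.
  Clause (!C || K) is falsified — contradiction.
Case C = False:
  Clause (C) is falsified — contradiction.
Both cases fail, so the formula is unsatisfiable.

Unsatisfiable — no assignment works.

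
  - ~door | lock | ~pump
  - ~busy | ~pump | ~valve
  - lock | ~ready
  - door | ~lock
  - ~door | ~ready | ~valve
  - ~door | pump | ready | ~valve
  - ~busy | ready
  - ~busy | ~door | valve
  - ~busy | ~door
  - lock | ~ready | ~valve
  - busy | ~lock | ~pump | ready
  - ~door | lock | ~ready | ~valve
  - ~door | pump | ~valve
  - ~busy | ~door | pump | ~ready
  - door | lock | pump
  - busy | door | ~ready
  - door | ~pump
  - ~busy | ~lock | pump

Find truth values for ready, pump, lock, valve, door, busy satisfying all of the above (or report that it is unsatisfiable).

ready: False, pump: False, lock: False, valve: False, door: True, busy: False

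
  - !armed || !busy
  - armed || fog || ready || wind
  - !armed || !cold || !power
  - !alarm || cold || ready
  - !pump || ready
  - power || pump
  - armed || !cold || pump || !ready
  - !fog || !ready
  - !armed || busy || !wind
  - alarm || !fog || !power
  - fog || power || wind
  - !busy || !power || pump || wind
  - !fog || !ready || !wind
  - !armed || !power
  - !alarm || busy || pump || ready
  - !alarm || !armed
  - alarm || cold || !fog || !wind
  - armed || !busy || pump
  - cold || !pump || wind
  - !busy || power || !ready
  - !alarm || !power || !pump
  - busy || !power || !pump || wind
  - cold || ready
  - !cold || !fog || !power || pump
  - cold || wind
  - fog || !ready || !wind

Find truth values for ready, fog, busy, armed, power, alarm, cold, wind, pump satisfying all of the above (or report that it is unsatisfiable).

ready: True; fog: False; busy: True; armed: False; power: True; alarm: False; cold: True; wind: False; pump: True

Set ready = True.
  then (!fog || !ready) forces fog = False.
  then (fog || !ready || !wind) forces wind = False.
  then (fog || power || wind) forces power = True.
  then (!armed || !power) forces armed = False.
  then (cold || wind) forces cold = True.
  then (armed || !cold || pump || !ready) forces pump = True.
  then (!alarm || !power || !pump) forces alarm = False.
  then (busy || !power || !pump || wind) forces busy = True.
All clauses satisfied.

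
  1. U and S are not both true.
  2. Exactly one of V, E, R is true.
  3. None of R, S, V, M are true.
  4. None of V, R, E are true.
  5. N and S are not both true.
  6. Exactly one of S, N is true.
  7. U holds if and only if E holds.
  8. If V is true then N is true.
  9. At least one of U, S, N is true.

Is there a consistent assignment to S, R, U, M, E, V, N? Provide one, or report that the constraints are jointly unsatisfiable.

The formula is unsatisfiable.

Case E = True:
  Constraint (4) is violated (E=T) — contradiction.
Case E = False:
  (3) forces R = False.
  (2) with E=F, R=F forces V = True.
  Constraint (3) is violated (V=T) — contradiction.
Both cases fail — unsatisfiable.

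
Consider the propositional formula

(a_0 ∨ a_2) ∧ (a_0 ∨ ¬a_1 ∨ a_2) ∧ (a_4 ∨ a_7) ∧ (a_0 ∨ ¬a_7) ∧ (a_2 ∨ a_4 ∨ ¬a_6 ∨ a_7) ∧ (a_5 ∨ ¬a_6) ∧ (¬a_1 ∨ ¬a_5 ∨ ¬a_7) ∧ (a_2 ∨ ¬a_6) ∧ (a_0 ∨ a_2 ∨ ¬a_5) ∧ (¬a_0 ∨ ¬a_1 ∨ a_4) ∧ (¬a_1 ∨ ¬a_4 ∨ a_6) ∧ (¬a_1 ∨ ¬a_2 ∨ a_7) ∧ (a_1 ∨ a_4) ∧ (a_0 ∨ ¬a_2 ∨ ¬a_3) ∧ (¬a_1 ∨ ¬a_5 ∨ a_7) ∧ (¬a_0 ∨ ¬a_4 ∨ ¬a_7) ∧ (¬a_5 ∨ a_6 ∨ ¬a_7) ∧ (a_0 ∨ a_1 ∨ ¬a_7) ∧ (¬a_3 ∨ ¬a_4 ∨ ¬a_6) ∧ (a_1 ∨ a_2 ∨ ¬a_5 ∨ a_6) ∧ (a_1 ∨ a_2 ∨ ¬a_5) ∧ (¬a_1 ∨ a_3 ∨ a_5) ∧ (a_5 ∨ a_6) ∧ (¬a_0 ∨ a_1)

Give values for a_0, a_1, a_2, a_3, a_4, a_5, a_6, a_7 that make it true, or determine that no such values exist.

a_0 = False, a_1 = False, a_2 = True, a_3 = False, a_4 = True, a_5 = True, a_6 = True, a_7 = False

Set a_0 = False.
  then (a_0 ∨ a_2) forces a_2 = True.
  then (a_0 ∨ ¬a_7) forces a_7 = False.
  then (¬a_1 ∨ ¬a_2 ∨ a_7) forces a_1 = False.
  then (a_1 ∨ a_4) forces a_4 = True.
  then (a_0 ∨ ¬a_2 ∨ ¬a_3) forces a_3 = False.
Try a_5 = False:
  (a_5 ∨ ¬a_6) forces a_6 = False.
  clause (a_5 ∨ a_6) is falsified — backtrack.
So a_5 = True.
Set a_6 = True.
All clauses satisfied.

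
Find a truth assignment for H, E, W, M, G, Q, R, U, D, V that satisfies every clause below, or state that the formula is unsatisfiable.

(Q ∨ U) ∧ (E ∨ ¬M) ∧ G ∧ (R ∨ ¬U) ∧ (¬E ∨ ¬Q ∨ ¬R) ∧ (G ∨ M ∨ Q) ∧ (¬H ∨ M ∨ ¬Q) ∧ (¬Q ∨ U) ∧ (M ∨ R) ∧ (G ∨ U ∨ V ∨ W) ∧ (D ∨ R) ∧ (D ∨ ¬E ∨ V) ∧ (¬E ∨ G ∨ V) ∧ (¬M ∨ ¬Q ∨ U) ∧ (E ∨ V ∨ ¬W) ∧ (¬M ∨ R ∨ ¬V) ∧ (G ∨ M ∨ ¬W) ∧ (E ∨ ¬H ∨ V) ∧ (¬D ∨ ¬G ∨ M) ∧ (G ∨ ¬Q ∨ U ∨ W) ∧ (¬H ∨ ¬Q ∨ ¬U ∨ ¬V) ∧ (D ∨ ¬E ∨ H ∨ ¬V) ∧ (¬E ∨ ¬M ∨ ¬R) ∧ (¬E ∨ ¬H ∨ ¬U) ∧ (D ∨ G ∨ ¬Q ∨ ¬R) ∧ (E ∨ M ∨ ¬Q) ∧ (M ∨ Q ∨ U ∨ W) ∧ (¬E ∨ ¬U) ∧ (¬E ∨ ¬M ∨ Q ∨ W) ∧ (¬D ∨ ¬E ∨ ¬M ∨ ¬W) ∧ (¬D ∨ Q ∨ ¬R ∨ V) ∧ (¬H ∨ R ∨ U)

H=T, E=F, W=F, M=F, G=T, Q=F, R=T, U=T, D=F, V=T

Unit clause (G) forces G = True.
Set H = True.
Try E = True:
  (¬E ∨ ¬H ∨ ¬U) forces U = False.
  (Q ∨ U) forces Q = True.
  clause (¬Q ∨ U) is falsified — backtrack.
So E = False.
  then (E ∨ ¬M) forces M = False.
  then (¬H ∨ M ∨ ¬Q) forces Q = False.
  then (M ∨ R) forces R = True.
  then (E ∨ ¬H ∨ V) forces V = True.
  then (¬D ∨ ¬G ∨ M) forces D = False.
  then (Q ∨ U) forces U = True.
Set W = False.
All clauses satisfied.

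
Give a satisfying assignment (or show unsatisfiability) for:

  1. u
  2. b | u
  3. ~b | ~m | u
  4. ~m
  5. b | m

Unit clause (u) forces u = True.
Unit clause (~m) forces m = False.
In (b | m) only b is left, so b = True.
Check each clause:
  (u): u holds.
  (b | u): b holds.
  (~b | ~m | u): ~m holds.
  (~m): ~m holds.
  (b | m): b holds.
All clauses satisfied.

b = True, u = True, m = False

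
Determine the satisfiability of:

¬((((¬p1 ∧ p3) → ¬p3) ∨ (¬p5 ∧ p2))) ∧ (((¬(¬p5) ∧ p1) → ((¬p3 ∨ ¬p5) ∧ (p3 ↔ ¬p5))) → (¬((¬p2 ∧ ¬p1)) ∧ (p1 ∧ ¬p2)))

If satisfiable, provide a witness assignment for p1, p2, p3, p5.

Case p1 = True: the conjunct ¬((((¬p1 ∧ p3) → ¬p3) ∨ (¬p5 ∧ p2))) becomes ¬((True ∨ (¬p5 ∧ p2))) = False.
Case p1 = False: the conjunct ((¬(¬p5) ∧ p1) → ((¬p3 ∨ ¬p5) ∧ (p3 ↔ ¬p5))) → (¬((¬p2 ∧ ¬p1)) ∧ (p1 ∧ ¬p2)) becomes (False → ((¬p3 ∨ ¬p5) ∧ (p3 ↔ ¬p5))) → (¬(¬p2) ∧ False) = False.
Both cases fail — unsatisfiable.

UNSATISFIABLE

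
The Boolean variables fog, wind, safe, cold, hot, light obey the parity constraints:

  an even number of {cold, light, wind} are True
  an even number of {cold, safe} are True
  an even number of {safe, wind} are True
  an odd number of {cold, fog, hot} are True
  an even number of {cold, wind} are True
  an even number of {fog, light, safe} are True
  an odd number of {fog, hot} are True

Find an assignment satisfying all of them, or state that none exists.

fog = False, wind = False, safe = False, cold = False, hot = True, light = False

{cold, light, wind}: 0 true → even ✓
{cold, safe}: 0 true → even ✓
{safe, wind}: 0 true → even ✓
{cold, fog, hot}: 1 true → odd ✓
{cold, wind}: 0 true → even ✓
{fog, light, safe}: 0 true → even ✓
{fog, hot}: 1 true → odd ✓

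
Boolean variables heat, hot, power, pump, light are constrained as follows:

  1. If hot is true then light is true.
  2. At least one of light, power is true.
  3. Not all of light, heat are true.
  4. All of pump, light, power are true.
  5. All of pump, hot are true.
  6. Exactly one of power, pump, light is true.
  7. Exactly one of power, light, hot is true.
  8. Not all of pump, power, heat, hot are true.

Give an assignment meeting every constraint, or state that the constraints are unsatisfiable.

Unsatisfiable — no assignment works.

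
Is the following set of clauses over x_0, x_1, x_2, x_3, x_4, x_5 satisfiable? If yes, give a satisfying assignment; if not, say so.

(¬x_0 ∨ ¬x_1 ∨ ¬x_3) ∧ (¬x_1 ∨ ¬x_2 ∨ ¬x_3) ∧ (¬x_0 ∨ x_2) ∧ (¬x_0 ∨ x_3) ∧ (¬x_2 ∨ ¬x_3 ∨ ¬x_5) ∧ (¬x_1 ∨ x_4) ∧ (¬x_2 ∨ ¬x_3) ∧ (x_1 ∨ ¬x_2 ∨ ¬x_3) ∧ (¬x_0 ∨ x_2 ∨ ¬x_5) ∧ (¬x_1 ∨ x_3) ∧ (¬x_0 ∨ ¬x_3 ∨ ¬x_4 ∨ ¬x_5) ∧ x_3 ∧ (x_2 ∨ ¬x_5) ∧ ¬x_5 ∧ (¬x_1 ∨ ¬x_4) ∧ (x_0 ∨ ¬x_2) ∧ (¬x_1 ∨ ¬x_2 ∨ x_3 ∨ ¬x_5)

x_0: False, x_1: False, x_2: False, x_3: True, x_4: True, x_5: False

Unit clause (x_3) forces x_3 = True.
Unit clause (¬x_5) forces x_5 = False.
In (¬x_2 ∨ ¬x_3) only ¬x_2 is left, so x_2 = False.
In (¬x_0 ∨ x_2) only ¬x_0 is left, so x_0 = False.
Try x_1 = True:
  (¬x_1 ∨ x_4) forces x_4 = True.
  clause (¬x_1 ∨ ¬x_4) is falsified — backtrack.
So x_1 = False.
Set x_4 = True.
All clauses satisfied.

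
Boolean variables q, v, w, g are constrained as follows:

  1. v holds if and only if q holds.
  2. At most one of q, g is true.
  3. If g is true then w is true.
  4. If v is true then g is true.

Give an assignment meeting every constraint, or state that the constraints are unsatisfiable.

q: False, v: False, w: True, g: True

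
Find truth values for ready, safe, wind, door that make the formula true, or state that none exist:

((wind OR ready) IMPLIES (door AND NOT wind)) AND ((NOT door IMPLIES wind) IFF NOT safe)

ready: True; safe: False; wind: False; door: True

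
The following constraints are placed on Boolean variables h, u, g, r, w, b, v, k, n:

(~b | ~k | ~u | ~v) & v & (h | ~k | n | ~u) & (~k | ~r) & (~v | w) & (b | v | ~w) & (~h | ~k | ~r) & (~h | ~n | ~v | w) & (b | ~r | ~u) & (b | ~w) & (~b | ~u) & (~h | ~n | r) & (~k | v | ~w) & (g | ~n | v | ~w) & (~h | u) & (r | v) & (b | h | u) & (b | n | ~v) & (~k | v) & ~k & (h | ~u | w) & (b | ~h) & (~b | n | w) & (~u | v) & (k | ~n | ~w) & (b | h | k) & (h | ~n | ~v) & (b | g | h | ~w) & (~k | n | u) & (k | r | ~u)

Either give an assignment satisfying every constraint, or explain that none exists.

h = False; u = False; g = True; r = True; w = True; b = True; v = True; k = False; n = False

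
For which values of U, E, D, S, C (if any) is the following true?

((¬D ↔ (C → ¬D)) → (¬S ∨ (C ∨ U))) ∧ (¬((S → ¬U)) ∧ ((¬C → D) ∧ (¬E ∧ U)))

U = True, E = False, D = False, S = True, C = True

  (¬D ↔ (C → ¬D)) → (¬S ∨ (C ∨ U)) = True
    ¬D ↔ (C → ¬D) = True
      ¬D = True
      C → ¬D = True
        ¬D = True
    ¬S ∨ (C ∨ U) = True
      ¬S = False
      C ∨ U = True
  ¬((S → ¬U)) ∧ ((¬C → D) ∧ (¬E ∧ U)) = True
    ¬((S → ¬U)) = True
      S → ¬U = False
        ¬U = False
    (¬C → D) ∧ (¬E ∧ U) = True
      ¬C → D = True
        ¬C = False
      ¬E ∧ U = True
        ¬E = True
Both conjuncts True, so the formula holds.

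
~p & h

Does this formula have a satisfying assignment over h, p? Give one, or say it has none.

h = True, p = False

  ~p = True
Both conjuncts True, so the formula holds.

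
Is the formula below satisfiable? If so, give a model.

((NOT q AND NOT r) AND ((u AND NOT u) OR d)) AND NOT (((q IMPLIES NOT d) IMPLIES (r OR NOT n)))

d = True; r = False; n = True; u = True; q = False

  (NOT q AND NOT r) AND ((u AND NOT u) OR d) = True
    NOT q AND NOT r = True
      NOT q = True
      NOT r = True
    (u AND NOT u) OR d = True
      u AND NOT u = False
        NOT u = False
  NOT (((q IMPLIES NOT d) IMPLIES (r OR NOT n))) = True
    (q IMPLIES NOT d) IMPLIES (r OR NOT n) = False
      q IMPLIES NOT d = True
        NOT d = False
      r OR NOT n = False
        NOT n = False
Both conjuncts True, so the formula holds.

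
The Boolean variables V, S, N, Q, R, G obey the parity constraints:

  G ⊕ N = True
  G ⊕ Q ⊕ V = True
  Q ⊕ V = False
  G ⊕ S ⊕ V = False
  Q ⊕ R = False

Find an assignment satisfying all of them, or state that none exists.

V = False, S = True, N = False, Q = False, R = False, G = True

G ⊕ N = T ⊕ F = True ✓
G ⊕ Q ⊕ V = T ⊕ F ⊕ F = True ✓
Q ⊕ V = F ⊕ F = False ✓
G ⊕ S ⊕ V = T ⊕ T ⊕ F = False ✓
Q ⊕ R = F ⊕ F = False ✓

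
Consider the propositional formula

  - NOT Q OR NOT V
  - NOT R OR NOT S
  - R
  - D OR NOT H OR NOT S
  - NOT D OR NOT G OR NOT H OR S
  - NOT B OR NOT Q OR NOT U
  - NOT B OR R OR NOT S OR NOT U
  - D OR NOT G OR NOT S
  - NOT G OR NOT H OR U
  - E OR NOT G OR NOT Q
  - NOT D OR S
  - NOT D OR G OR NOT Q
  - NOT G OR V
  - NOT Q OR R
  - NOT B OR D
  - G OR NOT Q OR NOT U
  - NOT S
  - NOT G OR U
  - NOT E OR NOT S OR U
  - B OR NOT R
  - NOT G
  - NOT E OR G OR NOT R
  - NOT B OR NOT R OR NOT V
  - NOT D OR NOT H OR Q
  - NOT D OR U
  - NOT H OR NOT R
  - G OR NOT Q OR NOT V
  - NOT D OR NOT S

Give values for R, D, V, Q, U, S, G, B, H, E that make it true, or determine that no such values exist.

Case R = True:
  (NOT R OR NOT S) forces S = False.
  (NOT D OR S) forces D = False.
  (NOT B OR D) forces B = False.
  Clause (B OR NOT R) is falsified — contradiction.
Case R = False:
  Clause (R) is falsified — contradiction.
Both cases fail, so the formula is unsatisfiable.

Unsatisfiable — no assignment works.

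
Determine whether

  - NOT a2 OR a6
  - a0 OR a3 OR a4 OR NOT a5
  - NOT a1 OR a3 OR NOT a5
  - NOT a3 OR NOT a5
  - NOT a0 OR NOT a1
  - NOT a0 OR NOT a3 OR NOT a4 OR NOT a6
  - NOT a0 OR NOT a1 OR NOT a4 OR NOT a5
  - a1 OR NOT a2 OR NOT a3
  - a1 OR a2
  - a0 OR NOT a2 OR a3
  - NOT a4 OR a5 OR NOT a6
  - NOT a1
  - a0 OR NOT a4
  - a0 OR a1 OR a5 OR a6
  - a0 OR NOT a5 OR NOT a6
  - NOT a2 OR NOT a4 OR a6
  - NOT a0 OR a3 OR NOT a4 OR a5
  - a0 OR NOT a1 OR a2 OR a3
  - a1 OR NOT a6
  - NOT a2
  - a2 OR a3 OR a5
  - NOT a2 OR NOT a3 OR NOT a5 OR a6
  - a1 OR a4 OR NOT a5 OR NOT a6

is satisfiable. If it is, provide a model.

The formula is unsatisfiable.

Case a1 = True:
  Clause (NOT a1) is falsified — contradiction.
Case a1 = False:
  (a1 OR a2) forces a2 = True.
  Clause (NOT a2) is falsified — contradiction.
Both cases fail, so the formula is unsatisfiable.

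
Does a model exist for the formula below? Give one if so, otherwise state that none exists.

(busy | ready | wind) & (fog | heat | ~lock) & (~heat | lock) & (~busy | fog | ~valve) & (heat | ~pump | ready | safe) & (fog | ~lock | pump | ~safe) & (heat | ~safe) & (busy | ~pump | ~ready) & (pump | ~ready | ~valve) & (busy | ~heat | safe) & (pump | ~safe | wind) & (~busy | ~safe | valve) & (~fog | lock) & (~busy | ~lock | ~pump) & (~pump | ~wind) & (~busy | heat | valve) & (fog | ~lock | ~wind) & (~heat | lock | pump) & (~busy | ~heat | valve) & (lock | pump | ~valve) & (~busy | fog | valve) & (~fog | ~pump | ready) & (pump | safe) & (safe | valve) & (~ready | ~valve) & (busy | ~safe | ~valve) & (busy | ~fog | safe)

Set pump = False.
  then (pump | safe) forces safe = True.
  then (heat | ~safe) forces heat = True.
  then (pump | ~safe | wind) forces wind = True.
  then (~heat | lock | pump) forces lock = True.
  then (fog | ~lock | pump | ~safe) forces fog = True.
Set busy = True.
  then (~busy | ~safe | valve) forces valve = True.
  then (~ready | ~valve) forces ready = False.
All clauses satisfied.

pump = False; lock = True; busy = True; fog = True; valve = True; ready = False; safe = True; wind = True; heat = True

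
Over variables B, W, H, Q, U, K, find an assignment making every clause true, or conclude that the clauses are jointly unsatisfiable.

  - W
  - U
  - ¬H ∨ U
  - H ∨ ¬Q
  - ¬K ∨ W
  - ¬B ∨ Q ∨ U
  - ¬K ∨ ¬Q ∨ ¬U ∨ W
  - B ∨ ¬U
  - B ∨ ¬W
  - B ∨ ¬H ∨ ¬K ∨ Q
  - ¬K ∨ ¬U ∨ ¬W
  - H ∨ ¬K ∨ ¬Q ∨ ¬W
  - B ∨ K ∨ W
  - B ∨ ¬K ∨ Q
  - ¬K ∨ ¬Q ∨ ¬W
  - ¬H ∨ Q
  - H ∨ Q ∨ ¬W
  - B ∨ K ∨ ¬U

Unit clause (W) forces W = True.
Unit clause (U) forces U = True.
In (B ∨ ¬U) only B is left, so B = True.
In (¬K ∨ ¬U ∨ ¬W) only ¬K is left, so K = False.
Try H = False:
  (H ∨ ¬Q) forces Q = False.
  clause (H ∨ Q ∨ ¬W) is falsified — backtrack.
So H = True.
  then (¬H ∨ Q) forces Q = True.
All clauses satisfied.

B = True, W = True, H = True, Q = True, U = True, K = False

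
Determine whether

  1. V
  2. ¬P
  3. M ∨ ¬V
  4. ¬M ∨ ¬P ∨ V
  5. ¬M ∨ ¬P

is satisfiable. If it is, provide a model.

V = True, M = True, P = False

Unit clause (V) forces V = True.
Unit clause (¬P) forces P = False.
In (M ∨ ¬V) only M is left, so M = True.
Check each clause:
  (V): V holds.
  (¬P): ¬P holds.
  (M ∨ ¬V): M holds.
  (¬M ∨ ¬P ∨ V): ¬P holds.
  (¬M ∨ ¬P): ¬P holds.
All clauses satisfied.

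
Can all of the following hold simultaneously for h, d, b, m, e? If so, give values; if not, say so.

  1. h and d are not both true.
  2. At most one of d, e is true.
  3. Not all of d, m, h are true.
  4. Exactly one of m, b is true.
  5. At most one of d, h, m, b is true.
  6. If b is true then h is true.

h: False; d: False; b: False; m: True; e: True

  (1) h=F, d=F — not both ✓
  (2) {d, e}: 1 true — at most one ✓
  (3) {d, m, h}: 1/3 true — not all ✓
  (4) {m, b}: 1 true — exactly one ✓
  (5) {d, h, m, b}: 1 true — at most one ✓
  (6) b=F ⇒ h: vacuous ✓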